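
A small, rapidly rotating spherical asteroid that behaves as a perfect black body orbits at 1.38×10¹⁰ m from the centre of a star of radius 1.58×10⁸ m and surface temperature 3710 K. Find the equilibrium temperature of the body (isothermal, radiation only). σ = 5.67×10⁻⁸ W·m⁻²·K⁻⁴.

The star's surface emits σT_*⁴; at distance d the flux is S = σT_*⁴(R_*/d)².
S = 5.67×10⁻⁸·(3710)⁴·(1.58×10⁸/1.38×10¹⁰)² = 1408 W/m².
For an isothermal sphere T⁴ = (1−a)S/(4σ) = 6.209×10⁹ K⁴.

T ≈ 281 K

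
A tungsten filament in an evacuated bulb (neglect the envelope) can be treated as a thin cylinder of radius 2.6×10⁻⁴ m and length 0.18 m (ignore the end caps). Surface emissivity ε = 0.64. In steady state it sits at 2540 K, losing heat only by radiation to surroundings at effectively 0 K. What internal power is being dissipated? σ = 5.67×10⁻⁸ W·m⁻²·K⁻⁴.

Steady state: P = εσA T⁴.
A = 2πrL = 2.941×10⁻⁴ m²; T⁴ = (2540)⁴ = 4.162×10¹³ K⁴.
P = 0.64 × 5.67×10⁻⁸ × 2.941×10⁻⁴ × 4.162×10¹³.

P ≈ 444 W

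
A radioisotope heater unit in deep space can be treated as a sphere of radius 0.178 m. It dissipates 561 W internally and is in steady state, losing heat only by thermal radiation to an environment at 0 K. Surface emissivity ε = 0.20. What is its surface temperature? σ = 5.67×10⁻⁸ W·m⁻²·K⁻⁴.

Steady state: internal power = radiated power, P = εσA T⁴.
Radiating area A = 4πr² = 0.3982 m².
T⁴ = P/(εσA) = 561/(0.20·5.67×10⁻⁸·0.3982) = 1.243×10¹¹ K⁴.
T = (1.243×10¹¹)^(1/4).

T ≈ 594 K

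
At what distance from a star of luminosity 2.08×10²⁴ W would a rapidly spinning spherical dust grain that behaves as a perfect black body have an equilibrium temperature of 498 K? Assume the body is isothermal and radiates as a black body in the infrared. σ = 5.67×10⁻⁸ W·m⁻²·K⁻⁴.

d ≈ 3.44×10⁹ m

For an isothermal black-emitting sphere, (1−a)S·πr² = σ·4πr²·T⁴ ⇒ S = 4σT⁴/(1−a).
S = 4·5.67×10⁻⁸·(498)⁴/1.00 = 13950 W/m².
Flux falls as S = L/(4πd²), so d = √(L/(4πS)) = √(2.08×10²⁴/(4π·13950)).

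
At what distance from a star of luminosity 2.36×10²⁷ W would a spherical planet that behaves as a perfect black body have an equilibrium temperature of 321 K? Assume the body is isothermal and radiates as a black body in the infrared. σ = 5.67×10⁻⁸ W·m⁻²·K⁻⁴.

For an isothermal black-emitting sphere, (1−a)S·πr² = σ·4πr²·T⁴ ⇒ S = 4σT⁴/(1−a).
S = 4·5.67×10⁻⁸·(321)⁴/1.00 = 2408 W/m².
Flux falls as S = L/(4πd²), so d = √(L/(4πS)) = √(2.36×10²⁷/(4π·2408)).

d ≈ 2.79×10¹¹ m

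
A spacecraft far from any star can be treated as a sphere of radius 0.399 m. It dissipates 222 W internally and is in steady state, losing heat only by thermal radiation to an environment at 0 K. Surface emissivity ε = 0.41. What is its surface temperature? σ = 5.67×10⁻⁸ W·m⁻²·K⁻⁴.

Steady state: internal power = radiated power, P = εσA T⁴.
Radiating area A = 4πr² = 2.001 m².
T⁴ = P/(εσA) = 222/(0.41·5.67×10⁻⁸·2.001) = 4.773×10⁹ K⁴.
T = (4.773×10⁹)^(1/4).

T ≈ 263 K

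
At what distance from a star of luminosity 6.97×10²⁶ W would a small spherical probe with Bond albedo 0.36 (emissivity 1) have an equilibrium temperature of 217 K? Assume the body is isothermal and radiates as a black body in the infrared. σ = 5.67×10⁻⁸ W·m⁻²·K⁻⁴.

For an isothermal black-emitting sphere, (1−a)S·πr² = σ·4πr²·T⁴ ⇒ S = 4σT⁴/(1−a).
S = 4·5.67×10⁻⁸·(217)⁴/0.640 = 785.8 W/m².
Flux falls as S = L/(4πd²), so d = √(L/(4πS)) = √(6.97×10²⁶/(4π·785.8)).

d ≈ 2.66×10¹¹ m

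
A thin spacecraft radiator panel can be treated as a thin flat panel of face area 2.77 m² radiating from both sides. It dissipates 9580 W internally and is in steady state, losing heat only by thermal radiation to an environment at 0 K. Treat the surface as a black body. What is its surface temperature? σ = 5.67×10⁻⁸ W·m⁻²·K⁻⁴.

T ≈ 418 K

Steady state: internal power = radiated power, P = εσA T⁴.
Radiating area A = 2·2.77 = 5.540 m².
T⁴ = P/(εσA) = 9580/(1.0·5.67×10⁻⁸·5.540) = 3.050×10¹⁰ K⁴.
T = (3.050×10¹⁰)^(1/4).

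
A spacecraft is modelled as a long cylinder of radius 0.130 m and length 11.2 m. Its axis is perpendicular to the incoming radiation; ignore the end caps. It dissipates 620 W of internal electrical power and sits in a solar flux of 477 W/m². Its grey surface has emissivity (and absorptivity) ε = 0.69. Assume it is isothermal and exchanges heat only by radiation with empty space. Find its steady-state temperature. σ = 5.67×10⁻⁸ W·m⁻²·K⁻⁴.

At steady state, absorbed solar power + internal power = radiated power.
Absorbed: α·S·A_cross = 0.69·477·2.912 = 958.4 W (cross-section 2rL).
Total input = 958.4 + 620 = 1578 W.
Radiated: εσ·A_surf·T⁴ with A_surf = 2πrL = 9.148 m².
T⁴ = 1578/(0.69·5.67×10⁻⁸·9.148) = 4.410×10⁹ K⁴.

T ≈ 258 K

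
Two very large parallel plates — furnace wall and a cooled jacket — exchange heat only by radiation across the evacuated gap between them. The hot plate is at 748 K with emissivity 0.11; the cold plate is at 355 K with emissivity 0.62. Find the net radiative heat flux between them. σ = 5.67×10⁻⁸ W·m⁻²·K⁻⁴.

q ≈ 1740 W/m²

For two infinite grey parallel plates, q = σ(T₁⁴ − T₂⁴)/(1/ε₁ + 1/ε₂ − 1).
T₁⁴ − T₂⁴ = 3.130×10¹¹ − 1.588×10¹⁰ = 2.972×10¹¹ K⁴.
1/ε₁ + 1/ε₂ − 1 = 9.091 + 1.613 − 1 = 9.704.
q = 5.67×10⁻⁸ × 2.972×10¹¹ / 9.704.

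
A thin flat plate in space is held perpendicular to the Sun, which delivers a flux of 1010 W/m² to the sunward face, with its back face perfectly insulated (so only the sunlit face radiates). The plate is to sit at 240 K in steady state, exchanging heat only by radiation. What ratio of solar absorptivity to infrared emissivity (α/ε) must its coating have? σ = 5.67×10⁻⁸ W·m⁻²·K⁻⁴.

Balance: αS·A = εσ·1A·T⁴ ⇒ α/ε = σT⁴/S.
α/ε = 5.67×10⁻⁸·(240)⁴/1010 = 5.67×10⁻⁸·3.318×10⁹/1010.

α/ε ≈ 0.186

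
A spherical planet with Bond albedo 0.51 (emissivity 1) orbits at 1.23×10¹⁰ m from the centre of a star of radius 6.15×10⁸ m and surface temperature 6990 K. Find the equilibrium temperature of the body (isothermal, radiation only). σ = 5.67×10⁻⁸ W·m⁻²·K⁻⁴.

T ≈ 925 K

The star's surface emits σT_*⁴; at distance d the flux is S = σT_*⁴(R_*/d)².
S = 5.67×10⁻⁸·(6990)⁴·(6.15×10⁸/1.23×10¹⁰)² = 3.384×10⁵ W/m².
For an isothermal sphere T⁴ = (1−a)S/(4σ) = 7.311×10¹¹ K⁴.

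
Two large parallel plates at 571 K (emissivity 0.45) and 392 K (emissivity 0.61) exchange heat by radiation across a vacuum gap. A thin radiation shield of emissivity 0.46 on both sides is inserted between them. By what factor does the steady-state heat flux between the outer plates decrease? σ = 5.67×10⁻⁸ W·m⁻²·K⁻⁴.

Without shield: q₀ = σΔ(T⁴)/(1/ε₁+1/ε₂−1) with denominator 2.862.
With shield the two gaps are in series; the resistances add: (1/ε₁+1/ε_s−1)+(1/ε_s+1/ε₂−1) = 3.396+2.813 = 6.209.
Heat-flux ratio q₀/q = 6.209/2.862.

factor ≈ 2.17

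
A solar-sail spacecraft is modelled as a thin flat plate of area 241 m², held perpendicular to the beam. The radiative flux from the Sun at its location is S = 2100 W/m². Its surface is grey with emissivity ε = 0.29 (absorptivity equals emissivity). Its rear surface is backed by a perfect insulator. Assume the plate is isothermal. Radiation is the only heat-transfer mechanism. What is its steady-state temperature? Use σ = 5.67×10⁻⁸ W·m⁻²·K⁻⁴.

T ≈ 439 K

At equilibrium, absorbed power = emitted power.
Absorbing cross-section = A = 241.0 m²; emitting surface = A = 241.0 m² (ratio 1).
εS·A_cross = εσ·A_surf·T⁴  ⇒  T⁴ = S/(1σ)   (ε cancels).
T⁴ = 2100/(1·5.67×10⁻⁸) = 3.704×10¹⁰ K⁴.
T = (3.704×10¹⁰)^(1/4).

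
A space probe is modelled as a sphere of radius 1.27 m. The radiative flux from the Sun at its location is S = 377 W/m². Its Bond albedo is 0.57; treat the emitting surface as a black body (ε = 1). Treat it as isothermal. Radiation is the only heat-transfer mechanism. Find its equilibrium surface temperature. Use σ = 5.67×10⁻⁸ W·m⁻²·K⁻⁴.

At equilibrium, absorbed power = emitted power.
Absorbing cross-section = πr² = 5.067 m²; emitting surface = 4πr² = 20.27 m² (ratio 4).
(1−a)S·A_cross = εσ·A_surf·T⁴  ⇒  T⁴ = (1−a)S/(4σ).
T⁴ = 0.430·377/(4·5.67×10⁻⁸) = 7.148×10⁸ K⁴.
T = (7.148×10⁸)^(1/4).

T ≈ 164 K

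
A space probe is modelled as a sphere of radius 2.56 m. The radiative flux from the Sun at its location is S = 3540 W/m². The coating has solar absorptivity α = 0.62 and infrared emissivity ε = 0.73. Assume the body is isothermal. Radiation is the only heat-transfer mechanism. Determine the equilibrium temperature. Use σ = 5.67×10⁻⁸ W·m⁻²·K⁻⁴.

T ≈ 339 K

At equilibrium, absorbed power = emitted power.
Absorbing cross-section = πr² = 20.59 m²; emitting surface = 4πr² = 82.35 m² (ratio 4).
αS·A_cross = εσ·A_surf·T⁴  ⇒  T⁴ = αS/(ε·4σ).
T⁴ = 0.620·3540/(0.73·4·5.67×10⁻⁸) = 1.326×10¹⁰ K⁴.
T = (1.326×10¹⁰)^(1/4).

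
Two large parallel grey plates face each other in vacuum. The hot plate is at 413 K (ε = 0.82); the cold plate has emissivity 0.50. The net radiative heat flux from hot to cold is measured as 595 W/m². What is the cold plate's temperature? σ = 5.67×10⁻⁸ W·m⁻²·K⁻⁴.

q = σ(T₁⁴ − T₂⁴)/(1/ε₁ + 1/ε₂ − 1); denominator = 2.220.
T₂⁴ = T₁⁴ − q·(1/ε₁+1/ε₂−1)/σ = 2.909×10¹⁰ − 595·2.220/5.67×10⁻⁸
    = 5.803×10⁹ K⁴.

T₂ ≈ 276 K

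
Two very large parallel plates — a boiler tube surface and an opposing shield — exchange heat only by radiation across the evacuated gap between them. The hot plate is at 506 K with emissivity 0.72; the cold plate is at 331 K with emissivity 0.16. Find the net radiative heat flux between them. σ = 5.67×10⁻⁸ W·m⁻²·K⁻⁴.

For two infinite grey parallel plates, q = σ(T₁⁴ − T₂⁴)/(1/ε₁ + 1/ε₂ − 1).
T₁⁴ − T₂⁴ = 6.555×10¹⁰ − 1.200×10¹⁰ = 5.355×10¹⁰ K⁴.
1/ε₁ + 1/ε₂ − 1 = 1.389 + 6.250 − 1 = 6.639.
q = 5.67×10⁻⁸ × 5.355×10¹⁰ / 6.639.

q ≈ 457 W/m²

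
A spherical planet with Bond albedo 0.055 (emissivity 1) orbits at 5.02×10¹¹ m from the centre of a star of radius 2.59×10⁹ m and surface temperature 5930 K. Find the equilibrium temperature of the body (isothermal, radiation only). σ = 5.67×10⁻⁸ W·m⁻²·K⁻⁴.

T ≈ 297 K

The star's surface emits σT_*⁴; at distance d the flux is S = σT_*⁴(R_*/d)².
S = 5.67×10⁻⁸·(5930)⁴·(2.59×10⁹/5.02×10¹¹)² = 1866 W/m².
For an isothermal sphere T⁴ = (1−a)S/(4σ) = 7.776×10⁹ K⁴.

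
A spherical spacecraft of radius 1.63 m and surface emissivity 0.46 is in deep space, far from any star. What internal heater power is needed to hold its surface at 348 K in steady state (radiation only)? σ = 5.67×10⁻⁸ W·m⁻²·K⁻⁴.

P ≈ 12800 W

P = εσ·4πr²·T⁴.
4πr² = 33.39 m²; T⁴ = 1.467×10¹⁰ K⁴.
P = 0.46·5.67×10⁻⁸·33.39·1.467×10¹⁰.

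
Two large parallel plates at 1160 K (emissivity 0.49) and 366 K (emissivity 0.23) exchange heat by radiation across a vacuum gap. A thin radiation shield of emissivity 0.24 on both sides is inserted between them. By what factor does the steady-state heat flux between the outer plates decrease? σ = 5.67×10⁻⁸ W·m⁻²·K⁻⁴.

factor ≈ 2.36

Without shield: q₀ = σΔ(T⁴)/(1/ε₁+1/ε₂−1) with denominator 5.389.
With shield the two gaps are in series; the resistances add: (1/ε₁+1/ε_s−1)+(1/ε_s+1/ε₂−1) = 5.207+7.514 = 12.72.
Heat-flux ratio q₀/q = 12.72/5.389.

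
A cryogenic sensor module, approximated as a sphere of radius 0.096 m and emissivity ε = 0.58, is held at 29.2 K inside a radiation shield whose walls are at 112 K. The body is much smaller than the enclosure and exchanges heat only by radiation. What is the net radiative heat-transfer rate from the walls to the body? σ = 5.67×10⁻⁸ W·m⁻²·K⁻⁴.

For a small grey body in a large enclosure: P_net = εσA(T_body⁴ − T_wall⁴).
A = 4πr² = 0.1158 m²; T_body⁴ − T_wall⁴ = 7.270×10⁵ − 1.574×10⁸ = -1.566×10⁸ K⁴.
|P_net| = 0.58·5.67×10⁻⁸·0.1158·1.566×10⁸.

P_net ≈ 0.597 W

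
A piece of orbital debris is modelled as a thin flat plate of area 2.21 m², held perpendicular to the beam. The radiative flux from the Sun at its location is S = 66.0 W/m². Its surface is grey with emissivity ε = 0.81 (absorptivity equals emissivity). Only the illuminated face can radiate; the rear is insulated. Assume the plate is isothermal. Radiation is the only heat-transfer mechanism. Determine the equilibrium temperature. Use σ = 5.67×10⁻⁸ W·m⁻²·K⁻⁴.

T ≈ 185 K

At equilibrium, absorbed power = emitted power.
Absorbing cross-section = A = 2.210 m²; emitting surface = A = 2.210 m² (ratio 1).
εS·A_cross = εσ·A_surf·T⁴  ⇒  T⁴ = S/(1σ)   (ε cancels).
T⁴ = 66.0/(1·5.67×10⁻⁸) = 1.164×10⁹ K⁴.
T = (1.164×10⁹)^(1/4).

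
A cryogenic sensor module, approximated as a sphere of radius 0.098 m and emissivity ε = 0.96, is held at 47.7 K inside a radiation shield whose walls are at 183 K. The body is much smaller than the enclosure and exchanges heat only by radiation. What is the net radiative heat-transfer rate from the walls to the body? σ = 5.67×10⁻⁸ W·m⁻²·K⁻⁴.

P_net ≈ 7.33 W

For a small grey body in a large enclosure: P_net = εσA(T_body⁴ − T_wall⁴).
A = 4πr² = 0.1207 m²; T_body⁴ − T_wall⁴ = 5.177×10⁶ − 1.122×10⁹ = -1.116×10⁹ K⁴.
|P_net| = 0.96·5.67×10⁻⁸·0.1207·1.116×10⁹.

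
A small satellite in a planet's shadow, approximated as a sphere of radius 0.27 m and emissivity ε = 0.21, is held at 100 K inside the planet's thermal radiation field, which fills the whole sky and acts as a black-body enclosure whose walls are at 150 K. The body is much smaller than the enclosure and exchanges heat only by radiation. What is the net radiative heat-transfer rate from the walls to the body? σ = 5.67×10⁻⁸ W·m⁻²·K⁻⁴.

P_net ≈ 4.43 W

For a small grey body in a large enclosure: P_net = εσA(T_body⁴ − T_wall⁴).
A = 4πr² = 0.9161 m²; T_body⁴ − T_wall⁴ = 1.000×10⁸ − 5.062×10⁸ = -4.062×10⁸ K⁴.
|P_net| = 0.21·5.67×10⁻⁸·0.9161·4.062×10⁸.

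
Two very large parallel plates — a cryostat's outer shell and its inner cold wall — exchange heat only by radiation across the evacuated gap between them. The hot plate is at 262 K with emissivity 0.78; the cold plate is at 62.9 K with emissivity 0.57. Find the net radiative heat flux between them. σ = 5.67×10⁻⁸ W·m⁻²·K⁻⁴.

q ≈ 131 W/m²

For two infinite grey parallel plates, q = σ(T₁⁴ − T₂⁴)/(1/ε₁ + 1/ε₂ − 1).
T₁⁴ − T₂⁴ = 4.712×10⁹ − 1.565×10⁷ = 4.696×10⁹ K⁴.
1/ε₁ + 1/ε₂ − 1 = 1.282 + 1.754 − 1 = 2.036.
q = 5.67×10⁻⁸ × 4.696×10⁹ / 2.036.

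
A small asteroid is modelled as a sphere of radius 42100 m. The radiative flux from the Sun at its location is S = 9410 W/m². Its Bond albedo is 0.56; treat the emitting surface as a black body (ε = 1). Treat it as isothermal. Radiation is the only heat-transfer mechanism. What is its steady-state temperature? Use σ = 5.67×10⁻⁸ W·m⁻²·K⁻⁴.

At equilibrium, absorbed power = emitted power.
Absorbing cross-section = πr² = 5.568×10⁹ m²; emitting surface = 4πr² = 2.227×10¹⁰ m² (ratio 4).
(1−a)S·A_cross = εσ·A_surf·T⁴  ⇒  T⁴ = (1−a)S/(4σ).
T⁴ = 0.440·9410/(4·5.67×10⁻⁸) = 1.826×10¹⁰ K⁴.
T = (1.826×10¹⁰)^(1/4).

T ≈ 368 K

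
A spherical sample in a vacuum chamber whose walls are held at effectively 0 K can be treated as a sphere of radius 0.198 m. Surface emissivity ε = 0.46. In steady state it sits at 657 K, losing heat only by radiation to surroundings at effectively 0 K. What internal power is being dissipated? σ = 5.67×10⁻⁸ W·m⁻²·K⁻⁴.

P ≈ 2390 W

Steady state: P = εσA T⁴.
A = 4πr² = 0.4927 m²; T⁴ = (657)⁴ = 1.863×10¹¹ K⁴.
P = 0.46 × 5.67×10⁻⁸ × 0.4927 × 1.863×10¹¹.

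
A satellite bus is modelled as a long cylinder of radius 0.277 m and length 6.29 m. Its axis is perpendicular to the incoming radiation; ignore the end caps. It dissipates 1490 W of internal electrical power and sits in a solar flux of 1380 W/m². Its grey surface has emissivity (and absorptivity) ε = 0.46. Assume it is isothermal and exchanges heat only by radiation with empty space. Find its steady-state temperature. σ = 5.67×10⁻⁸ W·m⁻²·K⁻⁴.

T ≈ 337 K

At steady state, absorbed solar power + internal power = radiated power.
Absorbed: α·S·A_cross = 0.46·1380·3.485 = 2212 W (cross-section 2rL).
Total input = 2212 + 1490 = 3702 W.
Radiated: εσ·A_surf·T⁴ with A_surf = 2πrL = 10.95 m².
T⁴ = 3702/(0.46·5.67×10⁻⁸·10.95) = 1.297×10¹⁰ K⁴.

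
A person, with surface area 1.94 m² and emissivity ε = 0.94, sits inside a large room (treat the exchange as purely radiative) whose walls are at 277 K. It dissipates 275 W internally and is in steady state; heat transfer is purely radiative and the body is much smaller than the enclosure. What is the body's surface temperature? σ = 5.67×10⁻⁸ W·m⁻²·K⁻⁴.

For a small grey body in a large enclosure, net radiated power = εσA(T⁴ − T_w⁴).
Steady state: P = εσA(T⁴ − T_w⁴) with A = 1.94 m².
T⁴ = P/(εσA) + T_w⁴ = 275/(0.94·5.67×10⁻⁸·1.940) + (277)⁴
    = 2.660×10⁹ + 5.887×10⁹ = 8.547×10⁹ K⁴.

T ≈ 304 K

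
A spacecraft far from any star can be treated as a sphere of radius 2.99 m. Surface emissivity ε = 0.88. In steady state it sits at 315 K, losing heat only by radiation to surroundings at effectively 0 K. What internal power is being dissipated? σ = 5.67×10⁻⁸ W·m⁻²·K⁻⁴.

P ≈ 55200 W

Steady state: P = εσA T⁴.
A = 4πr² = 112.3 m²; T⁴ = (315)⁴ = 9.846×10⁹ K⁴.
P = 0.88 × 5.67×10⁻⁸ × 112.3 × 9.846×10⁹.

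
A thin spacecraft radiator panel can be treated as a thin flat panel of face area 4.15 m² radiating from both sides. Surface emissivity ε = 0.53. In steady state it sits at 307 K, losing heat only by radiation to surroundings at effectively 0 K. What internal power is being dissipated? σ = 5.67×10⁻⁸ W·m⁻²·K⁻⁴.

P ≈ 2220 W

Steady state: P = εσA T⁴.
A = 2·4.15 = 8.300 m²; T⁴ = (307)⁴ = 8.883×10⁹ K⁴.
P = 0.53 × 5.67×10⁻⁸ × 8.300 × 8.883×10⁹.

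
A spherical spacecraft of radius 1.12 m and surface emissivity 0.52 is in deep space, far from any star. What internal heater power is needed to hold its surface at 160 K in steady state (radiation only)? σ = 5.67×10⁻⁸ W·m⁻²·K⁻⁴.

P ≈ 305 W

P = εσ·4πr²·T⁴.
4πr² = 15.76 m²; T⁴ = 6.554×10⁸ K⁴.
P = 0.52·5.67×10⁻⁸·15.76·6.554×10⁸.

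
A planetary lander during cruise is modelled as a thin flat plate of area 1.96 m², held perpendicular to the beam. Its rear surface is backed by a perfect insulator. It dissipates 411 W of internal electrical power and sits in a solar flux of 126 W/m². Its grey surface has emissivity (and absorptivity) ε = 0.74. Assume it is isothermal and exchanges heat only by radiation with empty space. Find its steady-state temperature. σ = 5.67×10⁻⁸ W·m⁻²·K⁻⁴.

T ≈ 291 K

At steady state, absorbed solar power + internal power = radiated power.
Absorbed: α·S·A_cross = 0.74·126·1.960 = 182.8 W (cross-section A).
Total input = 182.8 + 411 = 593.8 W.
Radiated: εσ·A_surf·T⁴ with A_surf = A = 1.960 m².
T⁴ = 593.8/(0.74·5.67×10⁻⁸·1.960) = 7.220×10⁹ K⁴.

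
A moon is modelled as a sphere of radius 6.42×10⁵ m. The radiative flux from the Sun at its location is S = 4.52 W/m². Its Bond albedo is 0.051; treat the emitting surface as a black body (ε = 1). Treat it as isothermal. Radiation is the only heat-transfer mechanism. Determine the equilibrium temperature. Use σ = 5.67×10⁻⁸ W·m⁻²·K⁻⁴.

At equilibrium, absorbed power = emitted power.
Absorbing cross-section = πr² = 1.295×10¹² m²; emitting surface = 4πr² = 5.179×10¹² m² (ratio 4).
(1−a)S·A_cross = εσ·A_surf·T⁴  ⇒  T⁴ = (1−a)S/(4σ).
T⁴ = 0.949·4.52/(4·5.67×10⁻⁸) = 1.891×10⁷ K⁴.
T = (1.891×10⁷)^(1/4).

T ≈ 65.9 K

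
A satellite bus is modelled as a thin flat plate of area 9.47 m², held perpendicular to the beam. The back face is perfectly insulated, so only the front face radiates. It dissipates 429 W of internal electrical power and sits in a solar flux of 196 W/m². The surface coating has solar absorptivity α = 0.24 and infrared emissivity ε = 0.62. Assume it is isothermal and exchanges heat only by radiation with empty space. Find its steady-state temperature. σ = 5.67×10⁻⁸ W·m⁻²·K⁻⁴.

T ≈ 226 K

At steady state, absorbed solar power + internal power = radiated power.
Absorbed: α·S·A_cross = 0.24·196·9.470 = 445.5 W (cross-section A).
Total input = 445.5 + 429 = 874.5 W.
Radiated: εσ·A_surf·T⁴ with A_surf = A = 9.470 m².
T⁴ = 874.5/(0.62·5.67×10⁻⁸·9.470) = 2.627×10⁹ K⁴.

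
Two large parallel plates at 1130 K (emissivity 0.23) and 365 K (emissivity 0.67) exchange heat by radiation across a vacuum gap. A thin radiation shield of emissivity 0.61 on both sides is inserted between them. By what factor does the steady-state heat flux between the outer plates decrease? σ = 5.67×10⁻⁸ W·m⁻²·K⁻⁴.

factor ≈ 1.47

Without shield: q₀ = σΔ(T⁴)/(1/ε₁+1/ε₂−1) with denominator 4.840.
With shield the two gaps are in series; the resistances add: (1/ε₁+1/ε_s−1)+(1/ε_s+1/ε₂−1) = 4.987+2.132 = 7.119.
Heat-flux ratio q₀/q = 7.119/4.840.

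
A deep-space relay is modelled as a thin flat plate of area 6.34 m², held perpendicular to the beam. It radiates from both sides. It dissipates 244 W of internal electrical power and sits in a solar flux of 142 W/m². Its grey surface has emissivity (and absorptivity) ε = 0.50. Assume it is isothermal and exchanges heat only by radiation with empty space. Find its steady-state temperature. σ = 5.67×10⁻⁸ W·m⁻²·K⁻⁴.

At steady state, absorbed solar power + internal power = radiated power.
Absorbed: α·S·A_cross = 0.50·142·6.340 = 450.1 W (cross-section A).
Total input = 450.1 + 244 = 694.1 W.
Radiated: εσ·A_surf·T⁴ with A_surf = 2A = 12.68 m².
T⁴ = 694.1/(0.50·5.67×10⁻⁸·12.68) = 1.931×10⁹ K⁴.

T ≈ 210 K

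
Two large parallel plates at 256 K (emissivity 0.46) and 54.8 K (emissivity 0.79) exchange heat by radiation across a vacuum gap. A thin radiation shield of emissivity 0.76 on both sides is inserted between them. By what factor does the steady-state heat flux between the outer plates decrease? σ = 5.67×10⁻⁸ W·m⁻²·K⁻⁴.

factor ≈ 1.67

Without shield: q₀ = σΔ(T⁴)/(1/ε₁+1/ε₂−1) with denominator 2.440.
With shield the two gaps are in series; the resistances add: (1/ε₁+1/ε_s−1)+(1/ε_s+1/ε₂−1) = 2.490+1.582 = 4.071.
Heat-flux ratio q₀/q = 4.071/2.440.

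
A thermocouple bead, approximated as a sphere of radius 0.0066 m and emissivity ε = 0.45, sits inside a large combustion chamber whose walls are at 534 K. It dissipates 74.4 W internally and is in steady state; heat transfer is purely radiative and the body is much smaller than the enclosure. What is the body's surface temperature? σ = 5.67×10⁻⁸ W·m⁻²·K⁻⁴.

For a small grey body in a large enclosure, net radiated power = εσA(T⁴ − T_w⁴).
Steady state: P = εσA(T⁴ − T_w⁴) with A = 4πr² = 5.474×10⁻⁴ m².
T⁴ = P/(εσA) + T_w⁴ = 74.4/(0.45·5.67×10⁻⁸·5.474×10⁻⁴) + (534)⁴
    = 5.327×10¹² + 8.131×10¹⁰ = 5.408×10¹² K⁴.

T ≈ 1520 K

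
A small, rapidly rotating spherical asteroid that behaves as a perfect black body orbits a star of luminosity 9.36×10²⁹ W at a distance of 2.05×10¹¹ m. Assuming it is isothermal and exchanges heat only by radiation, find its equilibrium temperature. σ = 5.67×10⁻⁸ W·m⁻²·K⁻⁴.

First find the stellar flux at distance d: S = L/(4πd²) = 9.36×10²⁹/(4π·(2.05×10¹¹)²) = 1.772×10⁶ W/m².
For an isothermal sphere, absorbed (1−a)S·πr² = emitted σ·4πr²·T⁴, so T⁴ = (1−a)S/(4σ).
T⁴ = 1.00·1.772×10⁶/(4·5.67×10⁻⁸) = 7.815×10¹² K⁴.

T ≈ 1670 K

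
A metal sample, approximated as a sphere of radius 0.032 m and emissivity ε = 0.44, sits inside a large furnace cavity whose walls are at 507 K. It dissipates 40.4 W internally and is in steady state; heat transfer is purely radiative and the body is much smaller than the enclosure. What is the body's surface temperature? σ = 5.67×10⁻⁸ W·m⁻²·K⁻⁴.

T ≈ 662 K

For a small grey body in a large enclosure, net radiated power = εσA(T⁴ − T_w⁴).
Steady state: P = εσA(T⁴ − T_w⁴) with A = 4πr² = 0.01287 m².
T⁴ = P/(εσA) + T_w⁴ = 40.4/(0.44·5.67×10⁻⁸·0.01287) + (507)⁴
    = 1.258×10¹¹ + 6.607×10¹⁰ = 1.919×10¹¹ K⁴.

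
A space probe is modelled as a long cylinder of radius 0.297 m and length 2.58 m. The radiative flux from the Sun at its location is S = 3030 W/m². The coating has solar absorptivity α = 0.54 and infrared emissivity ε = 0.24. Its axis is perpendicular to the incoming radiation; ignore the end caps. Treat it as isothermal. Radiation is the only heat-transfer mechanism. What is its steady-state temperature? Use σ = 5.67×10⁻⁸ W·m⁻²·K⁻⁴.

At equilibrium, absorbed power = emitted power.
Absorbing cross-section = 2rL = 1.533 m²; emitting surface = 2πrL = 4.815 m² (ratio π).
αS·A_cross = εσ·A_surf·T⁴  ⇒  T⁴ = αS/(ε·πσ).
T⁴ = 0.540·3030/(0.24·π·5.67×10⁻⁸) = 3.827×10¹⁰ K⁴.
T = (3.827×10¹⁰)^(1/4).

T ≈ 442 K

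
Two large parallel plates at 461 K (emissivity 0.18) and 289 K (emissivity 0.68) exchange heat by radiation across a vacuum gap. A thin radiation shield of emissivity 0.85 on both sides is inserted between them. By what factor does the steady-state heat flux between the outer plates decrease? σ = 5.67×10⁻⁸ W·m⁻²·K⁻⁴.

Without shield: q₀ = σΔ(T⁴)/(1/ε₁+1/ε₂−1) with denominator 6.026.
With shield the two gaps are in series; the resistances add: (1/ε₁+1/ε_s−1)+(1/ε_s+1/ε₂−1) = 5.732+1.647 = 7.379.
Heat-flux ratio q₀/q = 7.379/6.026.

factor ≈ 1.22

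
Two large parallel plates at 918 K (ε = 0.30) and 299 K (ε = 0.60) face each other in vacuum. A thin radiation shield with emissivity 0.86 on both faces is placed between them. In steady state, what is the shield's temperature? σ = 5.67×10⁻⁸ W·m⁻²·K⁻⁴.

In steady state the net flux on the hot side equals that on the cold side.
σ(T₁⁴−T_s⁴)/D₁ = σ(T_s⁴−T₂⁴)/D₂, with D₁ = 1/ε₁+1/ε_s−1 = 3.496, D₂ = 1/ε_s+1/ε₂−1 = 1.829.
Solve for T_s⁴: T_s⁴ = (D₂·T₁⁴ + D₁·T₂⁴)/(D₁+D₂) = 2.492×10¹¹ K⁴.

T_s ≈ 707 K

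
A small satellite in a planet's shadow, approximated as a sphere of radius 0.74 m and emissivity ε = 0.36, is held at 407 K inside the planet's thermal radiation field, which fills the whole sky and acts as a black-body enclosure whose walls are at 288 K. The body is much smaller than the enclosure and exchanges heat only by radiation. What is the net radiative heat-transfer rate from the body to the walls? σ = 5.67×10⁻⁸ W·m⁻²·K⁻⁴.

P_net ≈ 2890 W

For a small grey body in a large enclosure: P_net = εσA(T_body⁴ − T_wall⁴).
A = 4πr² = 6.881 m²; T_body⁴ − T_wall⁴ = 2.744×10¹⁰ − 6.880×10⁹ = 2.056×10¹⁰ K⁴.
|P_net| = 0.36·5.67×10⁻⁸·6.881·2.056×10¹⁰.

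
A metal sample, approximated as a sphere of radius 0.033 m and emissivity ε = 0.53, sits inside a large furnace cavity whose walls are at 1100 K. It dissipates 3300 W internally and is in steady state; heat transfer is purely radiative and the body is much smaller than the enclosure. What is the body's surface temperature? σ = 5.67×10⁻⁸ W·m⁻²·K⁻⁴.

T ≈ 1760 K

For a small grey body in a large enclosure, net radiated power = εσA(T⁴ − T_w⁴).
Steady state: P = εσA(T⁴ − T_w⁴) with A = 4πr² = 0.01368 m².
T⁴ = P/(εσA) + T_w⁴ = 3300/(0.53·5.67×10⁻⁸·0.01368) + (1100)⁴
    = 8.024×10¹² + 1.464×10¹² = 9.489×10¹² K⁴.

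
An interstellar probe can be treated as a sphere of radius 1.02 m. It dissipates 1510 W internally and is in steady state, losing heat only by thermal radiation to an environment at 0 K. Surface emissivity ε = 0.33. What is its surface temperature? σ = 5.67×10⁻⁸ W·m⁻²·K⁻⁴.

T ≈ 280 K

Steady state: internal power = radiated power, P = εσA T⁴.
Radiating area A = 4πr² = 13.07 m².
T⁴ = P/(εσA) = 1510/(0.33·5.67×10⁻⁸·13.07) = 6.173×10⁹ K⁴.
T = (6.173×10⁹)^(1/4).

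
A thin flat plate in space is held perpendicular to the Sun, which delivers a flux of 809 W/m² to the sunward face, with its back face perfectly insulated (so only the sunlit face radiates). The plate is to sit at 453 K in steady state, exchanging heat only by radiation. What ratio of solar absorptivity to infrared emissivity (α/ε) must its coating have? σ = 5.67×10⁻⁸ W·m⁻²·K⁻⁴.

Balance: αS·A = εσ·1A·T⁴ ⇒ α/ε = σT⁴/S.
α/ε = 5.67×10⁻⁸·(453)⁴/809 = 5.67×10⁻⁸·4.211×10¹⁰/809.

α/ε ≈ 2.95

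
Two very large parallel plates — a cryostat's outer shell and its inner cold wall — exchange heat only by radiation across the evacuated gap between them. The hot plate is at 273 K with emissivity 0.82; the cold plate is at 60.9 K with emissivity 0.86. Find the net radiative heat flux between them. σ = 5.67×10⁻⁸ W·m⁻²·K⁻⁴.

For two infinite grey parallel plates, q = σ(T₁⁴ − T₂⁴)/(1/ε₁ + 1/ε₂ − 1).
T₁⁴ − T₂⁴ = 5.555×10⁹ − 1.376×10⁷ = 5.541×10⁹ K⁴.
1/ε₁ + 1/ε₂ − 1 = 1.220 + 1.163 − 1 = 1.382.
q = 5.67×10⁻⁸ × 5.541×10⁹ / 1.382.

q ≈ 227 W/m²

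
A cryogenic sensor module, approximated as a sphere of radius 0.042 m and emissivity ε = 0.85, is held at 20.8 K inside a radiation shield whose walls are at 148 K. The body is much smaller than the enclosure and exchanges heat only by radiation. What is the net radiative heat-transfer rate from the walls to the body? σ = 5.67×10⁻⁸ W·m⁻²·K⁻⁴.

P_net ≈ 0.512 W

For a small grey body in a large enclosure: P_net = εσA(T_body⁴ − T_wall⁴).
A = 4πr² = 0.02217 m²; T_body⁴ − T_wall⁴ = 1.872×10⁵ − 4.798×10⁸ = -4.796×10⁸ K⁴.
|P_net| = 0.85·5.67×10⁻⁸·0.02217·4.796×10⁸.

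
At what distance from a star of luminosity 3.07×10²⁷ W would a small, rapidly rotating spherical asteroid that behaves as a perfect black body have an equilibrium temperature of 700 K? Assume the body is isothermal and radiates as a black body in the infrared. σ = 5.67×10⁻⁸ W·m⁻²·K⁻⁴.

d ≈ 6.70×10¹⁰ m

For an isothermal black-emitting sphere, (1−a)S·πr² = σ·4πr²·T⁴ ⇒ S = 4σT⁴/(1−a).
S = 4·5.67×10⁻⁸·(700)⁴/1.00 = 54450 W/m².
Flux falls as S = L/(4πd²), so d = √(L/(4πS)) = √(3.07×10²⁷/(4π·54450)).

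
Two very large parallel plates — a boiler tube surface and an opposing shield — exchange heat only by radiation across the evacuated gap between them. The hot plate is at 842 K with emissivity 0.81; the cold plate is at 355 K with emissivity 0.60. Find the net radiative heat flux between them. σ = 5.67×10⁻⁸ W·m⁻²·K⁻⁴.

For two infinite grey parallel plates, q = σ(T₁⁴ − T₂⁴)/(1/ε₁ + 1/ε₂ − 1).
T₁⁴ − T₂⁴ = 5.026×10¹¹ − 1.588×10¹⁰ = 4.867×10¹¹ K⁴.
1/ε₁ + 1/ε₂ − 1 = 1.235 + 1.667 − 1 = 1.901.
q = 5.67×10⁻⁸ × 4.867×10¹¹ / 1.901.

q ≈ 14500 W/m²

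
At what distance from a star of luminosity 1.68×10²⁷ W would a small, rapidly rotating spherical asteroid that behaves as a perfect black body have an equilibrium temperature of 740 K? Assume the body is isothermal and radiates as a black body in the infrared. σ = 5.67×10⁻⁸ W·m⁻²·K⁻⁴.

d ≈ 4.43×10¹⁰ m

For an isothermal black-emitting sphere, (1−a)S·πr² = σ·4πr²·T⁴ ⇒ S = 4σT⁴/(1−a).
S = 4·5.67×10⁻⁸·(740)⁴/1.00 = 68010 W/m².
Flux falls as S = L/(4πd²), so d = √(L/(4πS)) = √(1.68×10²⁷/(4π·68010)).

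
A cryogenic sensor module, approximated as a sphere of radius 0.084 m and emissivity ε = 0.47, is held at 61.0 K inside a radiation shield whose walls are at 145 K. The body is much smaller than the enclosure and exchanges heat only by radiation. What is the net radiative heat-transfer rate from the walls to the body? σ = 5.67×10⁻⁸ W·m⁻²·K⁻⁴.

For a small grey body in a large enclosure: P_net = εσA(T_body⁴ − T_wall⁴).
A = 4πr² = 0.08867 m²; T_body⁴ − T_wall⁴ = 1.385×10⁷ − 4.421×10⁸ = -4.282×10⁸ K⁴.
|P_net| = 0.47·5.67×10⁻⁸·0.08867·4.282×10⁸.

P_net ≈ 1.01 W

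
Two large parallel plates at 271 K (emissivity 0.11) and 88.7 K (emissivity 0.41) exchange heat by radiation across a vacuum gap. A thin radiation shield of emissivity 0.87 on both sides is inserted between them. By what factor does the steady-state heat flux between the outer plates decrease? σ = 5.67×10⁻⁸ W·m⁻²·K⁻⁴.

factor ≈ 1.12

Without shield: q₀ = σΔ(T⁴)/(1/ε₁+1/ε₂−1) with denominator 10.53.
With shield the two gaps are in series; the resistances add: (1/ε₁+1/ε_s−1)+(1/ε_s+1/ε₂−1) = 9.240+2.588 = 11.83.
Heat-flux ratio q₀/q = 11.83/10.53.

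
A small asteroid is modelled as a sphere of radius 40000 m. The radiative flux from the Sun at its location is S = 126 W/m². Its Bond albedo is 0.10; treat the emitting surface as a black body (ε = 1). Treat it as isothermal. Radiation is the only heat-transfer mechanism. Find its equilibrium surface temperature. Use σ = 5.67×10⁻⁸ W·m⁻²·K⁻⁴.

At equilibrium, absorbed power = emitted power.
Absorbing cross-section = πr² = 5.027×10⁹ m²; emitting surface = 4πr² = 2.011×10¹⁰ m² (ratio 4).
(1−a)S·A_cross = εσ·A_surf·T⁴  ⇒  T⁴ = (1−a)S/(4σ).
T⁴ = 0.900·126/(4·5.67×10⁻⁸) = 5.000×10⁸ K⁴.
T = (5.000×10⁸)^(1/4).

T ≈ 150 K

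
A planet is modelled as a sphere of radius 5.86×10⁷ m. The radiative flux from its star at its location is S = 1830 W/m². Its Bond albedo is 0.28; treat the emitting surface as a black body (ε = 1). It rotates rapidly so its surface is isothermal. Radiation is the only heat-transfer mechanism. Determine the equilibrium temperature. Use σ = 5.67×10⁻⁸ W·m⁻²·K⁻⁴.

T ≈ 276 K

At equilibrium, absorbed power = emitted power.
Absorbing cross-section = πr² = 1.079×10¹⁶ m²; emitting surface = 4πr² = 4.315×10¹⁶ m² (ratio 4).
(1−a)S·A_cross = εσ·A_surf·T⁴  ⇒  T⁴ = (1−a)S/(4σ).
T⁴ = 0.720·1830/(4·5.67×10⁻⁸) = 5.810×10⁹ K⁴.
T = (5.810×10⁹)^(1/4).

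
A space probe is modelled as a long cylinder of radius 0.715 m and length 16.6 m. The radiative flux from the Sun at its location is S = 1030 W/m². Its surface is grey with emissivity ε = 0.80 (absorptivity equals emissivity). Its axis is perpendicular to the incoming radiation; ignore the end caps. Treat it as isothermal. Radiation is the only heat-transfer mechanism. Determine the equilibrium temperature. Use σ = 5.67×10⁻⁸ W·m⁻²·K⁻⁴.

T ≈ 276 K

At equilibrium, absorbed power = emitted power.
Absorbing cross-section = 2rL = 23.74 m²; emitting surface = 2πrL = 74.58 m² (ratio π).
εS·A_cross = εσ·A_surf·T⁴  ⇒  T⁴ = S/(πσ)   (ε cancels).
T⁴ = 1030/(π·5.67×10⁻⁸) = 5.782×10⁹ K⁴.
T = (5.782×10⁹)^(1/4).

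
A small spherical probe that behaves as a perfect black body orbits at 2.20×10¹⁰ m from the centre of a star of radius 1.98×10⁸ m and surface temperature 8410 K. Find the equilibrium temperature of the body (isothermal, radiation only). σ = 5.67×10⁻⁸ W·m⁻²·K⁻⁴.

T ≈ 564 K

The star's surface emits σT_*⁴; at distance d the flux is S = σT_*⁴(R_*/d)².
S = 5.67×10⁻⁸·(8410)⁴·(1.98×10⁸/2.20×10¹⁰)² = 22970 W/m².
For an isothermal sphere T⁴ = (1−a)S/(4σ) = 1.013×10¹¹ K⁴.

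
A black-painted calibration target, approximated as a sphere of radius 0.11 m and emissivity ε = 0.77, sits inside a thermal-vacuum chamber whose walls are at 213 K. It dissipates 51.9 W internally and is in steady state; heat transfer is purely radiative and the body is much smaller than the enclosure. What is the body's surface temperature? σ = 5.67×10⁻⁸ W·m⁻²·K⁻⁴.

For a small grey body in a large enclosure, net radiated power = εσA(T⁴ − T_w⁴).
Steady state: P = εσA(T⁴ − T_w⁴) with A = 4πr² = 0.1521 m².
T⁴ = P/(εσA) + T_w⁴ = 51.9/(0.77·5.67×10⁻⁸·0.1521) + (213)⁴
    = 7.818×10⁹ + 2.058×10⁹ = 9.876×10⁹ K⁴.

T ≈ 315 K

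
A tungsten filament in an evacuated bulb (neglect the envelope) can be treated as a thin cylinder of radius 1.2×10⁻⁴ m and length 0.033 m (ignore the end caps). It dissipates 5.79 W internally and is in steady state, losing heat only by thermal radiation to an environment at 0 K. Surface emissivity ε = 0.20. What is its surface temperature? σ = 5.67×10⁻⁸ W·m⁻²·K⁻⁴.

Steady state: internal power = radiated power, P = εσA T⁴.
Radiating area A = 2πrL = 2.488×10⁻⁵ m².
T⁴ = P/(εσA) = 5.79/(0.20·5.67×10⁻⁸·2.488×10⁻⁵) = 2.052×10¹³ K⁴.
T = (2.052×10¹³)^(1/4).

T ≈ 2130 K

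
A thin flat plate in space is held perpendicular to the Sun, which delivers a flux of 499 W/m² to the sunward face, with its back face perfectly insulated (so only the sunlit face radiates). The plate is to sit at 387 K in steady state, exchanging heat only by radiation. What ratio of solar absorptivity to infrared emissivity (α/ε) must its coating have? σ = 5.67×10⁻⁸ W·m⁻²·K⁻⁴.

Balance: αS·A = εσ·1A·T⁴ ⇒ α/ε = σT⁴/S.
α/ε = 5.67×10⁻⁸·(387)⁴/499 = 5.67×10⁻⁸·2.243×10¹⁰/499.

α/ε ≈ 2.55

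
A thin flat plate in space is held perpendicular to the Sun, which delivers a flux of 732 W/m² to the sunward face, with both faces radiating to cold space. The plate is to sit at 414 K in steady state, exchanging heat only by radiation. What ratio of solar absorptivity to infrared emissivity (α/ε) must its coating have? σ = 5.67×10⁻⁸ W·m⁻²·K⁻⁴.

Balance: αS·A = εσ·2A·T⁴ ⇒ α/ε = 2σT⁴/S.
α/ε = 2·5.67×10⁻⁸·(414)⁴/732 = 2·5.67×10⁻⁸·2.938×10¹⁰/732.

α/ε ≈ 4.55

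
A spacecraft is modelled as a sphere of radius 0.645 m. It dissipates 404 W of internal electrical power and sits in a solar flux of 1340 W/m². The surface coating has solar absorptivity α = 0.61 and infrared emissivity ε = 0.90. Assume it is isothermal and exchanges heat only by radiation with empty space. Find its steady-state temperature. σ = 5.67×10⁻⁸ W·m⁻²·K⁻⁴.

At steady state, absorbed solar power + internal power = radiated power.
Absorbed: α·S·A_cross = 0.61·1340·1.307 = 1068 W (cross-section πr²).
Total input = 1068 + 404 = 1472 W.
Radiated: εσ·A_surf·T⁴ with A_surf = 4πr² = 5.228 m².
T⁴ = 1472/(0.90·5.67×10⁻⁸·5.228) = 5.519×10⁹ K⁴.

T ≈ 273 K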